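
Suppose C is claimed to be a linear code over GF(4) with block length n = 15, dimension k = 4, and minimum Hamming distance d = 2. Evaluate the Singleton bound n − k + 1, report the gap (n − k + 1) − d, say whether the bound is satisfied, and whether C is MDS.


Singleton RHS = n − k + 1 = 12, slack = 10, bound satisfied, not MDS.

Singleton bound: d ≤ n − k + 1.
Here n = 15, k = 4, so n − k + 1 = 12.
Given d = 2, check d ≤ 12: YES.
Slack = (n − k + 1) − d = 10.
The code is NOT MDS (slack = 10 > 0).
Description: the claimed parameters are [15, 4, 2]_4; such a code would be non-MDS.


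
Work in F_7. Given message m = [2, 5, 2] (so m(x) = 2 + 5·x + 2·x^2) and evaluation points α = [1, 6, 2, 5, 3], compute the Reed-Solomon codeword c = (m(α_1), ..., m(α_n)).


c = [2, 6, 6, 0, 0]

Message polynomial: m(x) = 2 + 5·x + 2·x^2 (mod 7).
For each evaluation point α_i, compute m(α_i) mod 7:
  α_1 = 1: Horner steps 2 → 0 → 2, so m(1) = 2.
  α_2 = 6: Horner steps 2 → 3 → 6, so m(6) = 6.
  α_3 = 2: Horner steps 2 → 2 → 6, so m(2) = 6.
  α_4 = 5: Horner steps 2 → 1 → 0, so m(5) = 0.
  α_5 = 3: Horner steps 2 → 4 → 0, so m(3) = 0.
Codeword c = [2, 6, 6, 0, 0] ∈ F_7^5.


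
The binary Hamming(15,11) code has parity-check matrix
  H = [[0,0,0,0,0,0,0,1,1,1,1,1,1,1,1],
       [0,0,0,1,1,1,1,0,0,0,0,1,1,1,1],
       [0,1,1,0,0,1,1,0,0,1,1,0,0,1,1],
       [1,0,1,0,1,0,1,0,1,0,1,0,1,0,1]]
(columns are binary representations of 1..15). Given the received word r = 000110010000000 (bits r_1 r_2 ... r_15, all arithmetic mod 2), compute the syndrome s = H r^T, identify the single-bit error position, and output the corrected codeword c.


s = (1, 0, 0, 1)^T, error position = 9, corrected codeword c = 000110011000000

Compute s = H r^T mod 2 one row at a time:
  s_1 = 1 + 0 + 0 + 0 + 0 + 0 + 0 + 0 = 1 ≡ 1 (mod 2).
  s_2 = 1 + 1 + 0 + 0 + 0 + 0 + 0 + 0 = 2 ≡ 0 (mod 2).
  s_3 = 0 + 0 + 0 + 0 + 0 + 0 + 0 + 0 = 0 ≡ 0 (mod 2).
  s_4 = 0 + 0 + 1 + 0 + 0 + 0 + 0 + 0 = 1 ≡ 1 (mod 2).
s = (1, 0, 0, 1)^T — this equals column 9 of H (binary 1001), so error is at position 9.
Correct: flip bit 9 of r = 000110010000000 to get c = 000110011000000.


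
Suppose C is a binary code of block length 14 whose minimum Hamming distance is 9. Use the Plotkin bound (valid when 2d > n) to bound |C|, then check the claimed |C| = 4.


Plotkin bound M ≤ 4; given |C| = 4 ≤ bound (satisfied).

Check applicability: 2d = 18, n = 14.
2d − n = 4 > 0, so Plotkin applies.
Compute d/(2d−n) = 9/4 ≈ 2.2500.
⌊d/(2d−n)⌋ = 2.
Plotkin bound: M ≤ 2·2 = 4.
Given |C| = 4, check: satisfied.
This |C| is at the Plotkin bound.


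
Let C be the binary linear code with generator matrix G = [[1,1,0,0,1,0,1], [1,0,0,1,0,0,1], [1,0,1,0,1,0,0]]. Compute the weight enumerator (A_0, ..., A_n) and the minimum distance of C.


Weight distribution: A_0 = 1, A_3 = 4, A_4 = 3. Minimum distance d = 3.

Enumerate all 2^3 = 8 messages m ∈ F_2^3.
For each, compute codeword c = mG in F_2^7, then tally its weight.
  m = 000 → c = 0000000, weight = 0.
  m = 100 → c = 1100101, weight = 4.
  m = 010 → c = 1001001, weight = 3.
  m = 110 → c = 0101100, weight = 3.
  m = 001 → c = 1010100, weight = 3.
  m = 101 → c = 0110001, weight = 3.
  m = 011 → c = 0011101, weight = 4.
  m = 111 → c = 1111000, weight = 4.
Tally weights:
  weight 0: 1 codewords.
  weight 3: 4 codewords.
  weight 4: 3 codewords.
Minimum distance d = smallest w > 0 with A_w > 0 = 3.
Sanity: Σ A_w = 8 = 2^3 = 8 ✓.


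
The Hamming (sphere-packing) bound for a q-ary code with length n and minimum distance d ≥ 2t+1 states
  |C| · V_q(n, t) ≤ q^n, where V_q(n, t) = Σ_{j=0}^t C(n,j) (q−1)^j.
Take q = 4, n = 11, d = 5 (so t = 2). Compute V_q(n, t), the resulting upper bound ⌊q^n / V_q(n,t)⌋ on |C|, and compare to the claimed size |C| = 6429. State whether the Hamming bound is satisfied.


V_q(n, t) = 529, q^n = 4194304, Hamming bound = 7928, |C| = 6429 ≤ bound (satisfied).

Step 1: Compute V_q(n, t) = Σ_{j=0}^2 C(n, j) (q−1)^j.
  j = 0: C(11,0)·(3)^0 = 1·1 = 1.
  j = 1: C(11,1)·(3)^1 = 11·3 = 33.
  j = 2: C(11,2)·(3)^2 = 55·9 = 495.
  V_q(n, t) = 1 + 33 + 495 = 529.
Step 2: q^n = 4^11 = 4194304.
Step 3: Hamming bound ⌊q^n / V_q(n,t)⌋ = ⌊4194304/529⌋ = 7928.
Step 4: Compare |C| = 6429 to 7928: satisfied.
The claimed |C| lies below the Hamming bound.


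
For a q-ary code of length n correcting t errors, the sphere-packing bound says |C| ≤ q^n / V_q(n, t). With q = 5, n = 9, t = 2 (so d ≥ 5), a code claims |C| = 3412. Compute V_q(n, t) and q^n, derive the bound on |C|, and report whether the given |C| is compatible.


V_q(n, t) = 613, q^n = 1953125, Hamming bound = 3186, |C| = 3412 > bound (violated).

Step 1: Compute V_q(n, t) = Σ_{j=0}^2 C(n, j) (q−1)^j.
  j = 0: C(9,0)·(4)^0 = 1·1 = 1.
  j = 1: C(9,1)·(4)^1 = 9·4 = 36.
  j = 2: C(9,2)·(4)^2 = 36·16 = 576.
  V_q(n, t) = 1 + 36 + 576 = 613.
Step 2: q^n = 5^9 = 1953125.
Step 3: Hamming bound ⌊q^n / V_q(n,t)⌋ = ⌊1953125/613⌋ = 3186.
Step 4: Compare |C| = 3412 to 3186: violated.
The claimed |C| lies above the Hamming bound, so no 5-ary code of length 9 with d ≥ 5 can have 3412 codewords.


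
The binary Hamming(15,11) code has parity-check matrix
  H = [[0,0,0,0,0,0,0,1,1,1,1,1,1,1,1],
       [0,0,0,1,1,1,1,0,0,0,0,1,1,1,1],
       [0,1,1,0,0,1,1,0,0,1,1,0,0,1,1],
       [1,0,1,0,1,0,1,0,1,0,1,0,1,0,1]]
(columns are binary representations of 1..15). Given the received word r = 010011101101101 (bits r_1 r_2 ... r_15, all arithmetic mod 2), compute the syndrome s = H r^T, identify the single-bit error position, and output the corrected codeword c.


s = (1, 0, 1, 1)^T, error position = 11, corrected codeword c = 010011101111101

Compute s = H r^T mod 2 one row at a time:
  s_1 = 0 + 1 + 1 + 0 + 1 + 1 + 0 + 1 = 5 ≡ 1 (mod 2).
  s_2 = 0 + 1 + 1 + 1 + 1 + 1 + 0 + 1 = 6 ≡ 0 (mod 2).
  s_3 = 1 + 0 + 1 + 1 + 1 + 0 + 0 + 1 = 5 ≡ 1 (mod 2).
  s_4 = 0 + 0 + 1 + 1 + 1 + 0 + 1 + 1 = 5 ≡ 1 (mod 2).
s = (1, 0, 1, 1)^T — this equals column 11 of H (binary 1011), so error is at position 11.
Correct: flip bit 11 of r = 010011101101101 to get c = 010011101111101.


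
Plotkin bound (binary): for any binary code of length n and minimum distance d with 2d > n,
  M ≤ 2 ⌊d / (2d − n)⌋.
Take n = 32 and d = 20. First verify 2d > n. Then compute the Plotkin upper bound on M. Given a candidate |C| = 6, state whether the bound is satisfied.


Plotkin bound M ≤ 4; given |C| = 6 > bound (violated).

Check applicability: 2d = 40, n = 32.
2d − n = 8 > 0, so Plotkin applies.
Compute d/(2d−n) = 20/8 ≈ 2.5000.
⌊d/(2d−n)⌋ = 2.
Plotkin bound: M ≤ 2·2 = 4.
Given |C| = 6, check: VIOLATED.
This |C| is above the Plotkin bound, so no binary code with n = 32, d = 20 and 6 codewords exists.


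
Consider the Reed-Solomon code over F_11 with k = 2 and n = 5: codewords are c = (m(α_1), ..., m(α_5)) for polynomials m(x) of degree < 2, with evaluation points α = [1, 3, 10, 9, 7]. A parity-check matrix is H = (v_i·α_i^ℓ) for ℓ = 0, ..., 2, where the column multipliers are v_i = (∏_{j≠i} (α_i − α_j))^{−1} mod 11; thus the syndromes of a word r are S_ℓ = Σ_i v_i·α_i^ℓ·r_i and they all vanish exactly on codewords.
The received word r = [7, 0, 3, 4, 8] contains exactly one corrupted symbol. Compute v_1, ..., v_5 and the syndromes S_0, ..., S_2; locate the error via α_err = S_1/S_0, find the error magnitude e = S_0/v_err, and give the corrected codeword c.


S = (1, 9, 4), error at position 4, error magnitude e = 3, c = [7, 0, 3, 1, 8].

Step 1: column multipliers v_i = (∏_{j≠i}(α_i − α_j))^{−1} mod 11.
  i = 1 (α = 1): (1−3)(1−10)(1−9)(1−7) = (−2)·(−9)·(−8)·(−6) = 864 ≡ 6, so v_1 = 6^{−1} = 2 (mod 11).
  i = 2 (α = 3): (3−1)(3−10)(3−9)(3−7) = 2·(−7)·(−6)·(−4) = −336 ≡ 5, so v_2 = 5^{−1} = 9 (mod 11).
  i = 3 (α = 10): (10−1)(10−3)(10−9)(10−7) = 9·7·1·3 = 189 ≡ 2, so v_3 = 2^{−1} = 6 (mod 11).
  i = 4 (α = 9): (9−1)(9−3)(9−10)(9−7) = 8·6·(−1)·2 = −96 ≡ 3, so v_4 = 3^{−1} = 4 (mod 11).
  i = 5 (α = 7): (7−1)(7−3)(7−10)(7−9) = 6·4·(−3)·(−2) = 144 ≡ 1, so v_5 = 1^{−1} = 1 (mod 11).
  v = [2, 9, 6, 4, 1].
Step 2: syndromes of r = [7, 0, 3, 4, 8] (all sums mod 11).
  S_0 = Σ v_i r_i = 2·7 + 9·0 + 6·3 + 4·4 + 1·8 = 56 ≡ 1.
  S_1 = Σ v_i α_i r_i = 2·1·7 + 9·3·0 + 6·10·3 + 4·9·4 + 1·7·8 = 394 ≡ 9.
  α_i^2 mod 11 = [1, 9, 1, 4, 5].
  S_2 = Σ v_i α_i^2 r_i = 2·1·7 + 9·9·0 + 6·1·3 + 4·4·4 + 1·5·8 = 136 ≡ 4.
  S = (1, 9, 4) ≠ 0, so r is not a codeword (an error is present).
Step 3: locate the error. For a single error e at position i, S_ℓ = v_i·e·α_i^ℓ, so α_err = S_1/S_0.
  S_0^{−1} = 1^{−1} = 1 (mod 11), so α_err = 9·1 = 9 ≡ 9 = α_4. Error position i = 4.
  Consistency check: S_2/S_1 = 4·5 = 20 ≡ 9 = α_err ✓ (single-error assumption holds).
Step 4: error magnitude e = S_0/v_4 = S_0·∏_{j≠4}(α_4 − α_j) = 1·3 = 3 ≡ 3 (mod 11).
Step 5: correct position 4: c_4 = r_4 − e = 4 − 3 ≡ 1 (mod 11). Hence c = [7, 0, 3, 1, 8].
  Check: interpolating c through the α_i gives m(x) = 5 + 2·x (degree < 2) with m(α_i) = c_i for every i, so c is indeed a codeword.


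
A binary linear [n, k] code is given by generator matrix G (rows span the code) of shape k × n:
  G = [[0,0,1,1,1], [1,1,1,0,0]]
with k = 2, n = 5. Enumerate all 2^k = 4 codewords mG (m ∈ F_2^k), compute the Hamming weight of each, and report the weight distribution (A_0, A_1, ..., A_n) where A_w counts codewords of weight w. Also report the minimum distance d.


Weight distribution: A_0 = 1, A_3 = 2, A_4 = 1. Minimum distance d = 3.

Enumerate all 2^2 = 4 messages m ∈ F_2^2.
For each, compute codeword c = mG in F_2^5, then tally its weight.
  m = 00 → c = 00000, weight = 0.
  m = 10 → c = 00111, weight = 3.
  m = 01 → c = 11100, weight = 3.
  m = 11 → c = 11011, weight = 4.
Tally weights:
  weight 0: 1 codewords.
  weight 3: 2 codewords.
  weight 4: 1 codewords.
Minimum distance d = smallest w > 0 with A_w > 0 = 3.
Sanity: Σ A_w = 4 = 2^2 = 4 ✓.


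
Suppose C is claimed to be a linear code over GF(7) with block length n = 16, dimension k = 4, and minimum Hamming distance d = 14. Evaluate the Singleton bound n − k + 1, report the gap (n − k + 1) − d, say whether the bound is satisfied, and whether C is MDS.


Singleton RHS = n − k + 1 = 13, slack = -1, bound violated (no such code; not MDS).

Singleton bound: d ≤ n − k + 1.
Here n = 16, k = 4, so n − k + 1 = 13.
Given d = 14, check d ≤ 13: NO.
Slack = (n − k + 1) − d = -1.
The slack is negative: d = 14 exceeds n − k + 1 = 13 by 1, so the Singleton bound is violated and no linear [16, 4, 14]_7 code can exist. In particular it is not MDS (MDS requires d = n − k + 1 exactly).
Description: the claimed parameters are [16, 4, 14]_7; such a code would be impossible (violates the Singleton bound).


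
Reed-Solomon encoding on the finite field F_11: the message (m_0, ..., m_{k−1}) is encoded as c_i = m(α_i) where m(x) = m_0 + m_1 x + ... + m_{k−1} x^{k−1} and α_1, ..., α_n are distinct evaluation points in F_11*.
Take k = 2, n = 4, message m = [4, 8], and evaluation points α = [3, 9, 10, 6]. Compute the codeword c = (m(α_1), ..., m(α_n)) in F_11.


c = [6, 10, 7, 8]

Message polynomial: m(x) = 4 + 8·x (mod 11).
For each evaluation point α_i, compute m(α_i) mod 11:
  α_1 = 3: Horner steps 8 → 6, so m(3) = 6.
  α_2 = 9: Horner steps 8 → 10, so m(9) = 10.
  α_3 = 10: Horner steps 8 → 7, so m(10) = 7.
  α_4 = 6: Horner steps 8 → 8, so m(6) = 8.
Codeword c = [6, 10, 7, 8] ∈ F_11^4.


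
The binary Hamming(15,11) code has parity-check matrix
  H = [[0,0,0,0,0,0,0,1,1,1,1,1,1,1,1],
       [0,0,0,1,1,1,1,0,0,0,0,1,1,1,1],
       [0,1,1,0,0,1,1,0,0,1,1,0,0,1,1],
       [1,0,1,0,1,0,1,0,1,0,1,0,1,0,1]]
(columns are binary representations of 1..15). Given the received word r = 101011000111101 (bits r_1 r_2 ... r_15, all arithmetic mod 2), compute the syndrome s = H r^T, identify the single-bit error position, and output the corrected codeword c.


s = (1, 1, 1, 0)^T, error position = 14, corrected codeword c = 101011000111111

Compute s = H r^T mod 2 one row at a time:
  s_1 = 0 + 0 + 1 + 1 + 1 + 1 + 0 + 1 = 5 ≡ 1 (mod 2).
  s_2 = 0 + 1 + 1 + 0 + 1 + 1 + 0 + 1 = 5 ≡ 1 (mod 2).
  s_3 = 0 + 1 + 1 + 0 + 1 + 1 + 0 + 1 = 5 ≡ 1 (mod 2).
  s_4 = 1 + 1 + 1 + 0 + 0 + 1 + 1 + 1 = 6 ≡ 0 (mod 2).
s = (1, 1, 1, 0)^T — this equals column 14 of H (binary 1110), so error is at position 14.
Correct: flip bit 14 of r = 101011000111101 to get c = 101011000111111.


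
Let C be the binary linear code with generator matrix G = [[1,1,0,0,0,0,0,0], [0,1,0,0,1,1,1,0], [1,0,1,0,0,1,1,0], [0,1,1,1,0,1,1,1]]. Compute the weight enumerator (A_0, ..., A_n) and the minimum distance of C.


Weight distribution: A_0 = 1, A_2 = 3, A_4 = 7, A_6 = 5. Minimum distance d = 2.

Enumerate all 2^4 = 16 messages m ∈ F_2^4.
For each, compute codeword c = mG in F_2^8, then tally its weight.
  m = 0000 → c = 00000000, weight = 0.
  m = 1000 → c = 11000000, weight = 2.
  m = 0100 → c = 01001110, weight = 4.
  m = 1100 → c = 10001110, weight = 4.
  m = 0010 → c = 10100110, weight = 4.
  m = 1010 → c = 01100110, weight = 4.
  m = 0110 → c = 11101000, weight = 4.
  m = 1110 → c = 00101000, weight = 2.
  m = 0001 → c = 01110111, weight = 6.
  m = 1001 → c = 10110111, weight = 6.
  m = 0101 → c = 00111001, weight = 4.
  m = 1101 → c = 11111001, weight = 6.
  m = 0011 → c = 11010001, weight = 4.
  m = 1011 → c = 00010001, weight = 2.
  m = 0111 → c = 10011111, weight = 6.
  m = 1111 → c = 01011111, weight = 6.
Tally weights:
  weight 0: 1 codewords.
  weight 2: 3 codewords.
  weight 4: 7 codewords.
  weight 6: 5 codewords.
Minimum distance d = smallest w > 0 with A_w > 0 = 2.
Sanity: Σ A_w = 16 = 2^4 = 16 ✓.


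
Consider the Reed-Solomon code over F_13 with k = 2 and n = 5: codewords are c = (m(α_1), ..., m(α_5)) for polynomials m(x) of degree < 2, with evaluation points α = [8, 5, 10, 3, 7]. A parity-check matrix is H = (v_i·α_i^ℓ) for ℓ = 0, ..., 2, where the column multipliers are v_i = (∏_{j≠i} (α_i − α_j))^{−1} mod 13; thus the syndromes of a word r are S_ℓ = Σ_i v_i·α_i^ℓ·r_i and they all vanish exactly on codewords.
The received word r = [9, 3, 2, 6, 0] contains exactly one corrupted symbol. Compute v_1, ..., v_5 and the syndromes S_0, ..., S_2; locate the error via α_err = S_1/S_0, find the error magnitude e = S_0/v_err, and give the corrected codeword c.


S = (12, 5, 1), error at position 1, error magnitude e = 4, c = [5, 3, 2, 6, 0].

Step 1: column multipliers v_i = (∏_{j≠i}(α_i − α_j))^{−1} mod 13.
  i = 1 (α = 8): (8−5)(8−10)(8−3)(8−7) = 3·(−2)·5·1 = −30 ≡ 9, so v_1 = 9^{−1} = 3 (mod 13).
  i = 2 (α = 5): (5−8)(5−10)(5−3)(5−7) = (−3)·(−5)·2·(−2) = −60 ≡ 5, so v_2 = 5^{−1} = 8 (mod 13).
  i = 3 (α = 10): (10−8)(10−5)(10−3)(10−7) = 2·5·7·3 = 210 ≡ 2, so v_3 = 2^{−1} = 7 (mod 13).
  i = 4 (α = 3): (3−8)(3−5)(3−10)(3−7) = (−5)·(−2)·(−7)·(−4) = 280 ≡ 7, so v_4 = 7^{−1} = 2 (mod 13).
  i = 5 (α = 7): (7−8)(7−5)(7−10)(7−3) = (−1)·2·(−3)·4 = 24 ≡ 11, so v_5 = 11^{−1} = 6 (mod 13).
  v = [3, 8, 7, 2, 6].
Step 2: syndromes of r = [9, 3, 2, 6, 0] (all sums mod 13).
  S_0 = Σ v_i r_i = 3·9 + 8·3 + 7·2 + 2·6 + 6·0 = 77 ≡ 12.
  S_1 = Σ v_i α_i r_i = 3·8·9 + 8·5·3 + 7·10·2 + 2·3·6 + 6·7·0 = 512 ≡ 5.
  α_i^2 mod 13 = [12, 12, 9, 9, 10].
  S_2 = Σ v_i α_i^2 r_i = 3·12·9 + 8·12·3 + 7·9·2 + 2·9·6 + 6·10·0 = 846 ≡ 1.
  S = (12, 5, 1) ≠ 0, so r is not a codeword (an error is present).
Step 3: locate the error. For a single error e at position i, S_ℓ = v_i·e·α_i^ℓ, so α_err = S_1/S_0.
  S_0^{−1} = 12^{−1} = 12 (mod 13), so α_err = 5·12 = 60 ≡ 8 = α_1. Error position i = 1.
  Consistency check: S_2/S_1 = 1·8 = 8 ≡ 8 = α_err ✓ (single-error assumption holds).
Step 4: error magnitude e = S_0/v_1 = S_0·∏_{j≠1}(α_1 − α_j) = 12·9 = 108 ≡ 4 (mod 13).
Step 5: correct position 1: c_1 = r_1 − e = 9 − 4 ≡ 5 (mod 13). Hence c = [5, 3, 2, 6, 0].
  Check: interpolating c through the α_i gives m(x) = 4 + 5·x (degree < 2) with m(α_i) = c_i for every i, so c is indeed a codeword.


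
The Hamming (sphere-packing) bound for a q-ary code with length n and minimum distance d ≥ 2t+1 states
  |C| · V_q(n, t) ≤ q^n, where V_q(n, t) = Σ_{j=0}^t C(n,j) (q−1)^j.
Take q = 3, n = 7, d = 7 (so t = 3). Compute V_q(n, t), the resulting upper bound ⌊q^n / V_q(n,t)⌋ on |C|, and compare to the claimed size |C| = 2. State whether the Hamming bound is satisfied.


V_q(n, t) = 379, q^n = 2187, Hamming bound = 5, |C| = 2 ≤ bound (satisfied).

Step 1: Compute V_q(n, t) = Σ_{j=0}^3 C(n, j) (q−1)^j.
  j = 0: C(7,0)·(2)^0 = 1·1 = 1.
  j = 1: C(7,1)·(2)^1 = 7·2 = 14.
  j = 2: C(7,2)·(2)^2 = 21·4 = 84.
  j = 3: C(7,3)·(2)^3 = 35·8 = 280.
  V_q(n, t) = 1 + 14 + 84 + 280 = 379.
Step 2: q^n = 3^7 = 2187.
Step 3: Hamming bound ⌊q^n / V_q(n,t)⌋ = ⌊2187/379⌋ = 5.
Step 4: Compare |C| = 2 to 5: satisfied.
The claimed |C| lies below the Hamming bound.


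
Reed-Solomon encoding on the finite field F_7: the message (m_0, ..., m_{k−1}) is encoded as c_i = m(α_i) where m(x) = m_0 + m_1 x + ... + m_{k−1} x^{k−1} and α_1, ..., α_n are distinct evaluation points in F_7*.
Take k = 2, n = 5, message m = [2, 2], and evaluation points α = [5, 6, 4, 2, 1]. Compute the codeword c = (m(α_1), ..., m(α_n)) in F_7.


c = [5, 0, 3, 6, 4]

Message polynomial: m(x) = 2 + 2·x (mod 7).
For each evaluation point α_i, compute m(α_i) mod 7:
  α_1 = 5: Horner steps 2 → 5, so m(5) = 5.
  α_2 = 6: Horner steps 2 → 0, so m(6) = 0.
  α_3 = 4: Horner steps 2 → 3, so m(4) = 3.
  α_4 = 2: Horner steps 2 → 6, so m(2) = 6.
  α_5 = 1: Horner steps 2 → 4, so m(1) = 4.
Codeword c = [5, 0, 3, 6, 4] ∈ F_7^5.


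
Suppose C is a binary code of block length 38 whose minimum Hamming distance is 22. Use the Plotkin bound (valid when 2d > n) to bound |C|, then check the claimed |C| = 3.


Plotkin bound M ≤ 6; given |C| = 3 ≤ bound (satisfied).

Check applicability: 2d = 44, n = 38.
2d − n = 6 > 0, so Plotkin applies.
Compute d/(2d−n) = 22/6 ≈ 3.6667.
⌊d/(2d−n)⌋ = 3.
Plotkin bound: M ≤ 2·3 = 6.
Given |C| = 3, check: satisfied.
This |C| is below the Plotkin bound.


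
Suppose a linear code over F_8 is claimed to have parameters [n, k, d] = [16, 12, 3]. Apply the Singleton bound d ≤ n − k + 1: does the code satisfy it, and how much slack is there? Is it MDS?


Singleton RHS = n − k + 1 = 5, slack = 2, bound satisfied, not MDS.

Singleton bound: d ≤ n − k + 1.
Here n = 16, k = 12, so n − k + 1 = 5.
Given d = 3, check d ≤ 5: YES.
Slack = (n − k + 1) − d = 2.
The code is NOT MDS (slack = 2 > 0).
Description: the claimed parameters are [16, 12, 3]_8; such a code would be non-MDS.


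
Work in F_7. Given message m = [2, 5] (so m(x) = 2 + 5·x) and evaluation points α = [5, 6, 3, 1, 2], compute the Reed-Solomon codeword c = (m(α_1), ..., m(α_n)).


c = [6, 4, 3, 0, 5]

Message polynomial: m(x) = 2 + 5·x (mod 7).
For each evaluation point α_i, compute m(α_i) mod 7:
  α_1 = 5: Horner steps 5 → 6, so m(5) = 6.
  α_2 = 6: Horner steps 5 → 4, so m(6) = 4.
  α_3 = 3: Horner steps 5 → 3, so m(3) = 3.
  α_4 = 1: Horner steps 5 → 0, so m(1) = 0.
  α_5 = 2: Horner steps 5 → 5, so m(2) = 5.
Codeword c = [6, 4, 3, 0, 5] ∈ F_7^5.


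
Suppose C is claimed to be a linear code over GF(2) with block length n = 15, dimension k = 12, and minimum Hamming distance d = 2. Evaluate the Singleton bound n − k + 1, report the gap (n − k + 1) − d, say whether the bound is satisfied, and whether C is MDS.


Singleton RHS = n − k + 1 = 4, slack = 2, bound satisfied, not MDS.

Singleton bound: d ≤ n − k + 1.
Here n = 15, k = 12, so n − k + 1 = 4.
Given d = 2, check d ≤ 4: YES.
Slack = (n − k + 1) − d = 2.
The code is NOT MDS (slack = 2 > 0).
Description: the claimed parameters are [15, 12, 2]_2; such a code would be non-MDS.


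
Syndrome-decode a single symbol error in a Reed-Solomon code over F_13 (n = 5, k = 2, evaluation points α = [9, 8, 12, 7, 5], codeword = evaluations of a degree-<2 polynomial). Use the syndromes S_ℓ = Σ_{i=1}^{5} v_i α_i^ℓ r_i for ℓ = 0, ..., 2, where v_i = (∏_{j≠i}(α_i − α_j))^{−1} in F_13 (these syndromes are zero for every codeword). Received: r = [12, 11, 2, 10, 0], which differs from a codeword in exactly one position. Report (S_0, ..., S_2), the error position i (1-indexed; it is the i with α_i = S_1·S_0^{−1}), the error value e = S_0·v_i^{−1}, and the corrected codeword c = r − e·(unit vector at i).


S = (8, 1, 5), error at position 5, error magnitude e = 5, c = [12, 11, 2, 10, 8].

Step 1: column multipliers v_i = (∏_{j≠i}(α_i − α_j))^{−1} mod 13.
  i = 1 (α = 9): (9−8)(9−12)(9−7)(9−5) = 1·(−3)·2·4 = −24 ≡ 2, so v_1 = 2^{−1} = 7 (mod 13).
  i = 2 (α = 8): (8−9)(8−12)(8−7)(8−5) = (−1)·(−4)·1·3 = 12 ≡ 12, so v_2 = 12^{−1} = 12 (mod 13).
  i = 3 (α = 12): (12−9)(12−8)(12−7)(12−5) = 3·4·5·7 = 420 ≡ 4, so v_3 = 4^{−1} = 10 (mod 13).
  i = 4 (α = 7): (7−9)(7−8)(7−12)(7−5) = (−2)·(−1)·(−5)·2 = −20 ≡ 6, so v_4 = 6^{−1} = 11 (mod 13).
  i = 5 (α = 5): (5−9)(5−8)(5−12)(5−7) = (−4)·(−3)·(−7)·(−2) = 168 ≡ 12, so v_5 = 12^{−1} = 12 (mod 13).
  v = [7, 12, 10, 11, 12].
Step 2: syndromes of r = [12, 11, 2, 10, 0] (all sums mod 13).
  S_0 = Σ v_i r_i = 7·12 + 12·11 + 10·2 + 11·10 + 12·0 = 346 ≡ 8.
  S_1 = Σ v_i α_i r_i = 7·9·12 + 12·8·11 + 10·12·2 + 11·7·10 + 12·5·0 = 2822 ≡ 1.
  α_i^2 mod 13 = [3, 12, 1, 10, 12].
  S_2 = Σ v_i α_i^2 r_i = 7·3·12 + 12·12·11 + 10·1·2 + 11·10·10 + 12·12·0 = 2956 ≡ 5.
  S = (8, 1, 5) ≠ 0, so r is not a codeword (an error is present).
Step 3: locate the error. For a single error e at position i, S_ℓ = v_i·e·α_i^ℓ, so α_err = S_1/S_0.
  S_0^{−1} = 8^{−1} = 5 (mod 13), so α_err = 1·5 = 5 ≡ 5 = α_5. Error position i = 5.
  Consistency check: S_2/S_1 = 5·1 = 5 ≡ 5 = α_err ✓ (single-error assumption holds).
Step 4: error magnitude e = S_0/v_5 = S_0·∏_{j≠5}(α_5 − α_j) = 8·12 = 96 ≡ 5 (mod 13).
Step 5: correct position 5: c_5 = r_5 − e = 0 − 5 ≡ 8 (mod 13). Hence c = [12, 11, 2, 10, 8].
  Check: interpolating c through the α_i gives m(x) = 3 + 1·x (degree < 2) with m(α_i) = c_i for every i, so c is indeed a codeword.


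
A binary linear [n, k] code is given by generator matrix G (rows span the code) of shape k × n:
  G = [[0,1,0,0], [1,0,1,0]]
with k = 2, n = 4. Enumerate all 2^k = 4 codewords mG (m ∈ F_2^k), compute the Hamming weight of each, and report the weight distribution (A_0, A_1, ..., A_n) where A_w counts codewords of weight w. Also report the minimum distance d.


Weight distribution: A_0 = 1, A_1 = 1, A_2 = 1, A_3 = 1. Minimum distance d = 1.

Enumerate all 2^2 = 4 messages m ∈ F_2^2.
For each, compute codeword c = mG in F_2^4, then tally its weight.
  m = 00 → c = 0000, weight = 0.
  m = 10 → c = 0100, weight = 1.
  m = 01 → c = 1010, weight = 2.
  m = 11 → c = 1110, weight = 3.
Tally weights:
  weight 0: 1 codewords.
  weight 1: 1 codewords.
  weight 2: 1 codewords.
  weight 3: 1 codewords.
Minimum distance d = smallest w > 0 with A_w > 0 = 1.
Sanity: Σ A_w = 4 = 2^2 = 4 ✓.


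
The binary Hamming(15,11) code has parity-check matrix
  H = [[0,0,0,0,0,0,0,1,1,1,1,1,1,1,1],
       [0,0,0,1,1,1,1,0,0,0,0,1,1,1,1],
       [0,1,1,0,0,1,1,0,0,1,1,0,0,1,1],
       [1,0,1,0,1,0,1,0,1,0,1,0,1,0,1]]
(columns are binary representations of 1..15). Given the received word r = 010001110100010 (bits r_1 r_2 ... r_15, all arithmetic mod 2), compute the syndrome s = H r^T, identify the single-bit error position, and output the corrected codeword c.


s = (1, 1, 1, 1)^T, error position = 15, corrected codeword c = 010001110100011

Compute s = H r^T mod 2 one row at a time:
  s_1 = 1 + 0 + 1 + 0 + 0 + 0 + 1 + 0 = 3 ≡ 1 (mod 2).
  s_2 = 0 + 0 + 1 + 1 + 0 + 0 + 1 + 0 = 3 ≡ 1 (mod 2).
  s_3 = 1 + 0 + 1 + 1 + 1 + 0 + 1 + 0 = 5 ≡ 1 (mod 2).
  s_4 = 0 + 0 + 0 + 1 + 0 + 0 + 0 + 0 = 1 ≡ 1 (mod 2).
s = (1, 1, 1, 1)^T — this equals column 15 of H (binary 1111), so error is at position 15.
Correct: flip bit 15 of r = 010001110100010 to get c = 010001110100011.


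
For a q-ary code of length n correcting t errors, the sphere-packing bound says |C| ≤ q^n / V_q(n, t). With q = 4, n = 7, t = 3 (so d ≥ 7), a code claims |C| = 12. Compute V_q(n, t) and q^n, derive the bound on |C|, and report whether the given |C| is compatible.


V_q(n, t) = 1156, q^n = 16384, Hamming bound = 14, |C| = 12 ≤ bound (satisfied).

Step 1: Compute V_q(n, t) = Σ_{j=0}^3 C(n, j) (q−1)^j.
  j = 0: C(7,0)·(3)^0 = 1·1 = 1.
  j = 1: C(7,1)·(3)^1 = 7·3 = 21.
  j = 2: C(7,2)·(3)^2 = 21·9 = 189.
  j = 3: C(7,3)·(3)^3 = 35·27 = 945.
  V_q(n, t) = 1 + 21 + 189 + 945 = 1156.
Step 2: q^n = 4^7 = 16384.
Step 3: Hamming bound ⌊q^n / V_q(n,t)⌋ = ⌊16384/1156⌋ = 14.
Step 4: Compare |C| = 12 to 14: satisfied.
The claimed |C| lies below the Hamming bound.


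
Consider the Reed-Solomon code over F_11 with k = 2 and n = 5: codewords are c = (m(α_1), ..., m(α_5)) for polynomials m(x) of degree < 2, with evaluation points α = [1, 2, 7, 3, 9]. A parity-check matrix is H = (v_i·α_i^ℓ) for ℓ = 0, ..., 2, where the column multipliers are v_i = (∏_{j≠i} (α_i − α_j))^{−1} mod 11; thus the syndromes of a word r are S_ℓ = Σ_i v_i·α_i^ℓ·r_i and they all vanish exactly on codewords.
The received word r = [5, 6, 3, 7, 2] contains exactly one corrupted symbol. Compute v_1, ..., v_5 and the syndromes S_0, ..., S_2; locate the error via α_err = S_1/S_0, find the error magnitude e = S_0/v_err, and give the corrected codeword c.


S = (7, 5, 2), error at position 3, error magnitude e = 3, c = [5, 6, 0, 7, 2].

Step 1: column multipliers v_i = (∏_{j≠i}(α_i − α_j))^{−1} mod 11.
  i = 1 (α = 1): (1−2)(1−7)(1−3)(1−9) = (−1)·(−6)·(−2)·(−8) = 96 ≡ 8, so v_1 = 8^{−1} = 7 (mod 11).
  i = 2 (α = 2): (2−1)(2−7)(2−3)(2−9) = 1·(−5)·(−1)·(−7) = −35 ≡ 9, so v_2 = 9^{−1} = 5 (mod 11).
  i = 3 (α = 7): (7−1)(7−2)(7−3)(7−9) = 6·5·4·(−2) = −240 ≡ 2, so v_3 = 2^{−1} = 6 (mod 11).
  i = 4 (α = 3): (3−1)(3−2)(3−7)(3−9) = 2·1·(−4)·(−6) = 48 ≡ 4, so v_4 = 4^{−1} = 3 (mod 11).
  i = 5 (α = 9): (9−1)(9−2)(9−7)(9−3) = 8·7·2·6 = 672 ≡ 1, so v_5 = 1^{−1} = 1 (mod 11).
  v = [7, 5, 6, 3, 1].
Step 2: syndromes of r = [5, 6, 3, 7, 2] (all sums mod 11).
  S_0 = Σ v_i r_i = 7·5 + 5·6 + 6·3 + 3·7 + 1·2 = 106 ≡ 7.
  S_1 = Σ v_i α_i r_i = 7·1·5 + 5·2·6 + 6·7·3 + 3·3·7 + 1·9·2 = 302 ≡ 5.
  α_i^2 mod 11 = [1, 4, 5, 9, 4].
  S_2 = Σ v_i α_i^2 r_i = 7·1·5 + 5·4·6 + 6·5·3 + 3·9·7 + 1·4·2 = 442 ≡ 2.
  S = (7, 5, 2) ≠ 0, so r is not a codeword (an error is present).
Step 3: locate the error. For a single error e at position i, S_ℓ = v_i·e·α_i^ℓ, so α_err = S_1/S_0.
  S_0^{−1} = 7^{−1} = 8 (mod 11), so α_err = 5·8 = 40 ≡ 7 = α_3. Error position i = 3.
  Consistency check: S_2/S_1 = 2·9 = 18 ≡ 7 = α_err ✓ (single-error assumption holds).
Step 4: error magnitude e = S_0/v_3 = S_0·∏_{j≠3}(α_3 − α_j) = 7·2 = 14 ≡ 3 (mod 11).
Step 5: correct position 3: c_3 = r_3 − e = 3 − 3 ≡ 0 (mod 11). Hence c = [5, 6, 0, 7, 2].
  Check: interpolating c through the α_i gives m(x) = 4 + 1·x (degree < 2) with m(α_i) = c_i for every i, so c is indeed a codeword.


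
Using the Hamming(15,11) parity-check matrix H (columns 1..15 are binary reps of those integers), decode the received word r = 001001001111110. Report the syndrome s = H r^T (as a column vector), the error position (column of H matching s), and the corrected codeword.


s = (0, 0, 1, 0)^T, error position = 2, corrected codeword c = 011001001111110

Compute s = H r^T mod 2 one row at a time:
  s_1 = 0 + 1 + 1 + 1 + 1 + 1 + 1 + 0 = 6 ≡ 0 (mod 2).
  s_2 = 0 + 0 + 1 + 0 + 1 + 1 + 1 + 0 = 4 ≡ 0 (mod 2).
  s_3 = 0 + 1 + 1 + 0 + 1 + 1 + 1 + 0 = 5 ≡ 1 (mod 2).
  s_4 = 0 + 1 + 0 + 0 + 1 + 1 + 1 + 0 = 4 ≡ 0 (mod 2).
s = (0, 0, 1, 0)^T — this equals column 2 of H (binary 0010), so error is at position 2.
Correct: flip bit 2 of r = 001001001111110 to get c = 011001001111110.


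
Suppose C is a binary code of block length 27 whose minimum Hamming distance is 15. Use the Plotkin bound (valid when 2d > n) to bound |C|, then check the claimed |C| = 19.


Plotkin bound M ≤ 10; given |C| = 19 > bound (violated).

Check applicability: 2d = 30, n = 27.
2d − n = 3 > 0, so Plotkin applies.
Compute d/(2d−n) = 15/3 ≈ 5.0000.
⌊d/(2d−n)⌋ = 5.
Plotkin bound: M ≤ 2·5 = 10.
Given |C| = 19, check: VIOLATED.
This |C| is above the Plotkin bound, so no binary code with n = 27, d = 15 and 19 codewords exists.


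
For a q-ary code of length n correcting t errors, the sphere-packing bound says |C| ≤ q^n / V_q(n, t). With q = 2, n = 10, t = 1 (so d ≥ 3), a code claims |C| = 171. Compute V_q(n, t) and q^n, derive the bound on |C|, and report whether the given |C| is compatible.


V_q(n, t) = 11, q^n = 1024, Hamming bound = 93, |C| = 171 > bound (violated).

Step 1: Compute V_q(n, t) = Σ_{j=0}^1 C(n, j) (q−1)^j.
  j = 0: C(10,0)·(1)^0 = 1·1 = 1.
  j = 1: C(10,1)·(1)^1 = 10·1 = 10.
  V_q(n, t) = 1 + 10 = 11.
Step 2: q^n = 2^10 = 1024.
Step 3: Hamming bound ⌊q^n / V_q(n,t)⌋ = ⌊1024/11⌋ = 93.
Step 4: Compare |C| = 171 to 93: violated.
The claimed |C| lies above the Hamming bound, so no 2-ary code of length 10 with d ≥ 3 can have 171 codewords.


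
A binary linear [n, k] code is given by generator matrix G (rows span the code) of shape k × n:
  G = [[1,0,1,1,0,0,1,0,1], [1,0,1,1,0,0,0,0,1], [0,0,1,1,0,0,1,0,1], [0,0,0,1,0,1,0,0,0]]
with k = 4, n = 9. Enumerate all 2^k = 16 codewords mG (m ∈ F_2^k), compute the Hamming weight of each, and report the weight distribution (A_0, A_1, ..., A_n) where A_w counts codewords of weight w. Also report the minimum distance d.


Weight distribution: A_0 = 1, A_1 = 2, A_2 = 2, A_3 = 4, A_4 = 5, A_5 = 2. Minimum distance d = 1.

Enumerate all 2^4 = 16 messages m ∈ F_2^4.
For each, compute codeword c = mG in F_2^9, then tally its weight.
  m = 0000 → c = 000000000, weight = 0.
  m = 1000 → c = 101100101, weight = 5.
  m = 0100 → c = 101100001, weight = 4.
  m = 1100 → c = 000000100, weight = 1.
  m = 0010 → c = 001100101, weight = 4.
  m = 1010 → c = 100000000, weight = 1.
  m = 0110 → c = 100000100, weight = 2.
  m = 1110 → c = 001100001, weight = 3.
  m = 0001 → c = 000101000, weight = 2.
  m = 1001 → c = 101001101, weight = 5.
  m = 0101 → c = 101001001, weight = 4.
  m = 1101 → c = 000101100, weight = 3.
  m = 0011 → c = 001001101, weight = 4.
  m = 1011 → c = 100101000, weight = 3.
  m = 0111 → c = 100101100, weight = 4.
  m = 1111 → c = 001001001, weight = 3.
Tally weights:
  weight 0: 1 codewords.
  weight 1: 2 codewords.
  weight 2: 2 codewords.
  weight 3: 4 codewords.
  weight 4: 5 codewords.
  weight 5: 2 codewords.
Minimum distance d = smallest w > 0 with A_w > 0 = 1.
Sanity: Σ A_w = 16 = 2^4 = 16 ✓.


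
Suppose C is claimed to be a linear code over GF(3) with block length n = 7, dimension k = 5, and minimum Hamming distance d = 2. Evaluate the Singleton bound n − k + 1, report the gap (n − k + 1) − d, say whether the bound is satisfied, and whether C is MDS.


Singleton RHS = n − k + 1 = 3, slack = 1, bound satisfied, not MDS.

Singleton bound: d ≤ n − k + 1.
Here n = 7, k = 5, so n − k + 1 = 3.
Given d = 2, check d ≤ 3: YES.
Slack = (n − k + 1) − d = 1.
The code is NOT MDS (slack = 1 > 0).
Description: the claimed parameters are [7, 5, 2]_3; such a code would be non-MDS.


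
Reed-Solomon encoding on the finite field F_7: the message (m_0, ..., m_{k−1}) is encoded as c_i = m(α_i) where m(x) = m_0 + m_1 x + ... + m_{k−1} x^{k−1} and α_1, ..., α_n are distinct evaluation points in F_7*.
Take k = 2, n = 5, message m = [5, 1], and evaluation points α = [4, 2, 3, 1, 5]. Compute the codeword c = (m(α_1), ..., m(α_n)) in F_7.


c = [2, 0, 1, 6, 3]

Message polynomial: m(x) = 5 + 1·x (mod 7).
For each evaluation point α_i, compute m(α_i) mod 7:
  α_1 = 4: Horner steps 1 → 2, so m(4) = 2.
  α_2 = 2: Horner steps 1 → 0, so m(2) = 0.
  α_3 = 3: Horner steps 1 → 1, so m(3) = 1.
  α_4 = 1: Horner steps 1 → 6, so m(1) = 6.
  α_5 = 5: Horner steps 1 → 3, so m(5) = 3.
Codeword c = [2, 0, 1, 6, 3] ∈ F_7^5.


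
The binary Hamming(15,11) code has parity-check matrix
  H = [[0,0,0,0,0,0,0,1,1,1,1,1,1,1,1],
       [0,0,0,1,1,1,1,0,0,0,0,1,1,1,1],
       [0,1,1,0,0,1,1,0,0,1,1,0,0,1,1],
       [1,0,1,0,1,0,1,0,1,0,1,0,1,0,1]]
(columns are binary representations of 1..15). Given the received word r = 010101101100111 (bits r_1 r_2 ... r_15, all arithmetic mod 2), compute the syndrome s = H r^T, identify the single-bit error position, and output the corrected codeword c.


s = (1, 0, 0, 0)^T, error position = 8, corrected codeword c = 010101111100111

Compute s = H r^T mod 2 one row at a time:
  s_1 = 0 + 1 + 1 + 0 + 0 + 1 + 1 + 1 = 5 ≡ 1 (mod 2).
  s_2 = 1 + 0 + 1 + 1 + 0 + 1 + 1 + 1 = 6 ≡ 0 (mod 2).
  s_3 = 1 + 0 + 1 + 1 + 1 + 0 + 1 + 1 = 6 ≡ 0 (mod 2).
  s_4 = 0 + 0 + 0 + 1 + 1 + 0 + 1 + 1 = 4 ≡ 0 (mod 2).
s = (1, 0, 0, 0)^T — this equals column 8 of H (binary 1000), so error is at position 8.
Correct: flip bit 8 of r = 010101101100111 to get c = 010101111100111.


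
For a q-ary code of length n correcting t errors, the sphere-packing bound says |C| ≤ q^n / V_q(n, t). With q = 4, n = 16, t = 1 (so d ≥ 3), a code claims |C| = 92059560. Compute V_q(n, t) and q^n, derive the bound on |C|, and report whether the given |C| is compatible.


V_q(n, t) = 49, q^n = 4294967296, Hamming bound = 87652393, |C| = 92059560 > bound (violated).

Step 1: Compute V_q(n, t) = Σ_{j=0}^1 C(n, j) (q−1)^j.
  j = 0: C(16,0)·(3)^0 = 1·1 = 1.
  j = 1: C(16,1)·(3)^1 = 16·3 = 48.
  V_q(n, t) = 1 + 48 = 49.
Step 2: q^n = 4^16 = 4294967296.
Step 3: Hamming bound ⌊q^n / V_q(n,t)⌋ = ⌊4294967296/49⌋ = 87652393.
Step 4: Compare |C| = 92059560 to 87652393: violated.
The claimed |C| lies above the Hamming bound, so no 4-ary code of length 16 with d ≥ 3 can have 92059560 codewords.


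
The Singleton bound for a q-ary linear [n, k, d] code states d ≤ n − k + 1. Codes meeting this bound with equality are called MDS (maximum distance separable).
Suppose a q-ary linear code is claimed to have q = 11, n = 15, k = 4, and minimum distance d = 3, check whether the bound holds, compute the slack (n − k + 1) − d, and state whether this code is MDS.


Singleton RHS = n − k + 1 = 12, slack = 9, bound satisfied, not MDS.

Singleton bound: d ≤ n − k + 1.
Here n = 15, k = 4, so n − k + 1 = 12.
Given d = 3, check d ≤ 12: YES.
Slack = (n − k + 1) − d = 9.
The code is NOT MDS (slack = 9 > 0).
Description: the claimed parameters are [15, 4, 3]_11; such a code would be non-MDS.


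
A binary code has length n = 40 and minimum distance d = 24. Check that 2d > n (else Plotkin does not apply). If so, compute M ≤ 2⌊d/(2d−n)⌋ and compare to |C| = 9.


Plotkin bound M ≤ 6; given |C| = 9 > bound (violated).

Check applicability: 2d = 48, n = 40.
2d − n = 8 > 0, so Plotkin applies.
Compute d/(2d−n) = 24/8 ≈ 3.0000.
⌊d/(2d−n)⌋ = 3.
Plotkin bound: M ≤ 2·3 = 6.
Given |C| = 9, check: VIOLATED.
This |C| is above the Plotkin bound, so no binary code with n = 40, d = 24 and 9 codewords exists.


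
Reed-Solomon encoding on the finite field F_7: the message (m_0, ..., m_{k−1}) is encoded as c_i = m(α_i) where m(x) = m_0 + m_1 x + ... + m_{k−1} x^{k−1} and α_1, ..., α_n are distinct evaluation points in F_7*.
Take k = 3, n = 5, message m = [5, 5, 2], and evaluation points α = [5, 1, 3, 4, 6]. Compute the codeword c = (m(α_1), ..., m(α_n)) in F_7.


c = [3, 5, 3, 1, 2]

Message polynomial: m(x) = 5 + 5·x + 2·x^2 (mod 7).
For each evaluation point α_i, compute m(α_i) mod 7:
  α_1 = 5: Horner steps 2 → 1 → 3, so m(5) = 3.
  α_2 = 1: Horner steps 2 → 0 → 5, so m(1) = 5.
  α_3 = 3: Horner steps 2 → 4 → 3, so m(3) = 3.
  α_4 = 4: Horner steps 2 → 6 → 1, so m(4) = 1.
  α_5 = 6: Horner steps 2 → 3 → 2, so m(6) = 2.
Codeword c = [3, 5, 3, 1, 2] ∈ F_7^5.


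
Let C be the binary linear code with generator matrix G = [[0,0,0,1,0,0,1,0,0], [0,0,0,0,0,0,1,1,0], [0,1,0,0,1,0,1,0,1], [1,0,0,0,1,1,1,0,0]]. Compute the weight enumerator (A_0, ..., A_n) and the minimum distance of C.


Weight distribution: A_0 = 1, A_2 = 3, A_4 = 7, A_6 = 5. Minimum distance d = 2.

Enumerate all 2^4 = 16 messages m ∈ F_2^4.
For each, compute codeword c = mG in F_2^9, then tally its weight.
  m = 0000 → c = 000000000, weight = 0.
  m = 1000 → c = 000100100, weight = 2.
  m = 0100 → c = 000000110, weight = 2.
  m = 1100 → c = 000100010, weight = 2.
  m = 0010 → c = 010010101, weight = 4.
  m = 1010 → c = 010110001, weight = 4.
  m = 0110 → c = 010010011, weight = 4.
  m = 1110 → c = 010110111, weight = 6.
  m = 0001 → c = 100011100, weight = 4.
  m = 1001 → c = 100111000, weight = 4.
  m = 0101 → c = 100011010, weight = 4.
  m = 1101 → c = 100111110, weight = 6.
  m = 0011 → c = 110001001, weight = 4.
  m = 1011 → c = 110101101, weight = 6.
  m = 0111 → c = 110001111, weight = 6.
  m = 1111 → c = 110101011, weight = 6.
Tally weights:
  weight 0: 1 codewords.
  weight 2: 3 codewords.
  weight 4: 7 codewords.
  weight 6: 5 codewords.
Minimum distance d = smallest w > 0 with A_w > 0 = 2.
Sanity: Σ A_w = 16 = 2^4 = 16 ✓.


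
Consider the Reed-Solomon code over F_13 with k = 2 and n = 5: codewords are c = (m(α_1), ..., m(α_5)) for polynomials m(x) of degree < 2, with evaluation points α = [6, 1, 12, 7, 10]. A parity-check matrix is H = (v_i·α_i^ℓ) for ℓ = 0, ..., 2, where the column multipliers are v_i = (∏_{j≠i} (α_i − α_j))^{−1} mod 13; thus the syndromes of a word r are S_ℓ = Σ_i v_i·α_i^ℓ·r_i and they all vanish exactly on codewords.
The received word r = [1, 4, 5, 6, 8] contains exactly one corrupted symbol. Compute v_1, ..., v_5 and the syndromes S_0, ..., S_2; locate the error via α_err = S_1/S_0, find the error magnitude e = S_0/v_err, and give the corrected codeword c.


S = (9, 9, 9), error at position 2, error magnitude e = 2, c = [1, 2, 5, 6, 8].

Step 1: column multipliers v_i = (∏_{j≠i}(α_i − α_j))^{−1} mod 13.
  i = 1 (α = 6): (6−1)(6−12)(6−7)(6−10) = 5·(−6)·(−1)·(−4) = −120 ≡ 10, so v_1 = 10^{−1} = 4 (mod 13).
  i = 2 (α = 1): (1−6)(1−12)(1−7)(1−10) = (−5)·(−11)·(−6)·(−9) = 2970 ≡ 6, so v_2 = 6^{−1} = 11 (mod 13).
  i = 3 (α = 12): (12−6)(12−1)(12−7)(12−10) = 6·11·5·2 = 660 ≡ 10, so v_3 = 10^{−1} = 4 (mod 13).
  i = 4 (α = 7): (7−6)(7−1)(7−12)(7−10) = 1·6·(−5)·(−3) = 90 ≡ 12, so v_4 = 12^{−1} = 12 (mod 13).
  i = 5 (α = 10): (10−6)(10−1)(10−12)(10−7) = 4·9·(−2)·3 = −216 ≡ 5, so v_5 = 5^{−1} = 8 (mod 13).
  v = [4, 11, 4, 12, 8].
Step 2: syndromes of r = [1, 4, 5, 6, 8] (all sums mod 13).
  S_0 = Σ v_i r_i = 4·1 + 11·4 + 4·5 + 12·6 + 8·8 = 204 ≡ 9.
  S_1 = Σ v_i α_i r_i = 4·6·1 + 11·1·4 + 4·12·5 + 12·7·6 + 8·10·8 = 1452 ≡ 9.
  α_i^2 mod 13 = [10, 1, 1, 10, 9].
  S_2 = Σ v_i α_i^2 r_i = 4·10·1 + 11·1·4 + 4·1·5 + 12·10·6 + 8·9·8 = 1400 ≡ 9.
  S = (9, 9, 9) ≠ 0, so r is not a codeword (an error is present).
Step 3: locate the error. For a single error e at position i, S_ℓ = v_i·e·α_i^ℓ, so α_err = S_1/S_0.
  S_0^{−1} = 9^{−1} = 3 (mod 13), so α_err = 9·3 = 27 ≡ 1 = α_2. Error position i = 2.
  Consistency check: S_2/S_1 = 9·3 = 27 ≡ 1 = α_err ✓ (single-error assumption holds).
Step 4: error magnitude e = S_0/v_2 = S_0·∏_{j≠2}(α_2 − α_j) = 9·6 = 54 ≡ 2 (mod 13).
Step 5: correct position 2: c_2 = r_2 − e = 4 − 2 ≡ 2 (mod 13). Hence c = [1, 2, 5, 6, 8].
  Check: interpolating c through the α_i gives m(x) = 10 + 5·x (degree < 2) with m(α_i) = c_i for every i, so c is indeed a codeword.
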